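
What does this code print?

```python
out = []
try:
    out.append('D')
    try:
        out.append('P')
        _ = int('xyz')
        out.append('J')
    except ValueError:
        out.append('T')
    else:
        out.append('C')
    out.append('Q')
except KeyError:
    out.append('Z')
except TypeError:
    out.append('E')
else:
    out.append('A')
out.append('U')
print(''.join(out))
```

Execution trace: 'D' (try body) → 'P' (inner try body) → 'T' (inner except ValueError) → 'Q' (try body, no exception) → 'A' (else) → 'U' (after the try/except). Output: DPTQAU

Answer: DPTQAU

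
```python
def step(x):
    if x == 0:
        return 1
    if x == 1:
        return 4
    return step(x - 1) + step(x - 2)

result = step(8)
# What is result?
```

Build up from base cases: step(0)=1, step(1)=4, step(2)=5, step(3)=9, step(4)=14, step(5)=23, step(6)=37, ..., step(8)=97

Answer: 97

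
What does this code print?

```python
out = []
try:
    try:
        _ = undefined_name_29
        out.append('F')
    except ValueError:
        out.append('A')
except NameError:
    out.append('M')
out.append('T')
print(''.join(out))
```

Execution trace: 'M' (outer except NameError) → 'T' (after the try/except). Output: MT

Answer: MT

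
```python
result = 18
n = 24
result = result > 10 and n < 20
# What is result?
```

Trace:
`result = 18` → result = 18
`n = 24` → n = 24
`result = result > 10 and n < 20` → result = False
So result = False

Answer: False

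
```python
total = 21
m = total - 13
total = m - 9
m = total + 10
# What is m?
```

Trace:
`total = 21` → total = 21
`m = total - 13` → m = 8
`total = m - 9` → total = -1
`m = total + 10` → m = 9
So m = 9

Answer: 9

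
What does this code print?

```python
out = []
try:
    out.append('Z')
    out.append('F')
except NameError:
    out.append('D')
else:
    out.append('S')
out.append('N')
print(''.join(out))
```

Execution trace: 'Z' (try body) → 'F' (try body, no exception) → 'S' (else) → 'N' (after the try/except). Output: ZFSN

Answer: ZFSN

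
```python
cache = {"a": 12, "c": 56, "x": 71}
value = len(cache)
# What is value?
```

Trace:
`cache = {"a": 12, "c": 56, "x": 71}` → cache = {'a': 12, 'c': 56, 'x': 71}
`value = len(cache)` → value = 3
So value = 3

Answer: 3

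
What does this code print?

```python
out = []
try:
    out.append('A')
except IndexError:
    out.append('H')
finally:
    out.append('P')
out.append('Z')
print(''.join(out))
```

Execution trace: 'A' (try body, no exception) → 'P' (finally) → 'Z' (after the try/except). Output: APZ

Answer: APZ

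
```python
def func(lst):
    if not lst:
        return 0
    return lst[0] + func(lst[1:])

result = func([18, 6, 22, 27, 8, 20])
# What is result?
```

18 + 6 + 22 + 27 + 8 + 20 + 0 = 101

Answer: 101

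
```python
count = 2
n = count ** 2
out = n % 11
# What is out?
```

Trace:
`count = 2` → count = 2
`n = count ** 2` → n = 4
`out = n % 11` → out = 4
So out = 4

Answer: 4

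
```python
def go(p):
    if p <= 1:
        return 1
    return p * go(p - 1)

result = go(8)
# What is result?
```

go(8) = 8 * 7 * 6 * 5 * 4 * 3 * 2 * 1 = 40320

Answer: 40320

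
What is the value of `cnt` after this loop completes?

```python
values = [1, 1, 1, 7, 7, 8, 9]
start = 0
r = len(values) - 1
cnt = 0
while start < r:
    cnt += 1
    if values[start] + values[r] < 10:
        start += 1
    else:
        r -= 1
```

Steps to find pair summing to 10
`cnt` takes the values: 0 → 1 → 2 → 3 → 4 → 5 → 6

Answer: 6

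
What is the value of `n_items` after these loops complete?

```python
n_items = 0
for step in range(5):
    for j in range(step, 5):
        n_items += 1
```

Upper triangle: 5 + 4 + ... + 1
`n_items` takes the values: 0 → 1 → 2 → 3 → 4 → 5 → 6 → 7 → 8 → 9 → 10 → 11 → 12 → 13 → 14 → 15

Answer: 15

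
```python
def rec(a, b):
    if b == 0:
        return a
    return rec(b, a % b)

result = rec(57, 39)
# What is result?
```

rec(57, 39) -> rec(39, 18) -> rec(18, 3) -> rec(3, 0) -> 3

Answer: 3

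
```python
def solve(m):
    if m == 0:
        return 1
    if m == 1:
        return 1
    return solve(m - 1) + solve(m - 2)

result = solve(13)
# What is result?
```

Build up from base cases: solve(0)=1, solve(1)=1, solve(2)=2, solve(3)=3, solve(4)=5, solve(5)=8, solve(6)=13, ..., solve(13)=377

Answer: 377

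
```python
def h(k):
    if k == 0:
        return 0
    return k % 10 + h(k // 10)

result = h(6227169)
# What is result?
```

Sum of digits of 6227169: 9 + 6 + 1 + 7 + 2 + 2 + 6 = 33

Answer: 33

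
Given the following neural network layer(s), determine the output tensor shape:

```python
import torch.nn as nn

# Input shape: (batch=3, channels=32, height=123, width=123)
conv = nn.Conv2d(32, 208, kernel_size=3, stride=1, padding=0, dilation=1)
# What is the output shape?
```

Input: (3, 32, 123, 123) -> Output: (3, 208, 121, 121)

Answer: (3, 208, 121, 121)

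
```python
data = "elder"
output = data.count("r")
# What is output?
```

Trace:
`data = "elder"` → data = 'elder'
`output = data.count("r")` → output = 1
So output = 1

Answer: 1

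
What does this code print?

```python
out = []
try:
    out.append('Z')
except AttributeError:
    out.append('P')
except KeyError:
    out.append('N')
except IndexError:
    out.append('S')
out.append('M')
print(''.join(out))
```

Execution trace: 'Z' (try body, no exception) → 'M' (after the try/except). Output: ZM

Answer: ZM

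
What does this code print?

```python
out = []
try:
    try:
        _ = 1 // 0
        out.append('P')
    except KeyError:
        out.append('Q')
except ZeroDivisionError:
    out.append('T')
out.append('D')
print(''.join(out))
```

Execution trace: 'T' (outer except ZeroDivisionError) → 'D' (after the try/except). Output: TD

Answer: TD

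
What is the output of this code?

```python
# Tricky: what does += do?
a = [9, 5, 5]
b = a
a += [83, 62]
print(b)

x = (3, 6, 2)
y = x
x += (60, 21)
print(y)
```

Key concept: += behavior differs for mutable vs immutable.
Step by step:
`a = [9, 5, 5]` → a = [9, 5, 5]
`b = a` → b = [9, 5, 5] (same object as a)
`a += [83, 62]` → a = [9, 5, 5, 83, 62] (same object as b); b = [9, 5, 5, 83, 62] (same object as a)
`print(b)` → prints [9, 5, 5, 83, 62]
`x = (3, 6, 2)` → x = (3, 6, 2)
`y = x` → y = (3, 6, 2)
`x += (60, 21)` → x = (3, 6, 2, 60, 21)
`print(y)` → prints (3, 6, 2)

Answer:
[9, 5, 5, 83, 62]
(3, 6, 2)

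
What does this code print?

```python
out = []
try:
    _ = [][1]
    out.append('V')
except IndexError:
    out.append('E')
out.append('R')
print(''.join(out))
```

Execution trace: 'E' (except IndexError) → 'R' (after the try/except). Output: ER

Answer: ER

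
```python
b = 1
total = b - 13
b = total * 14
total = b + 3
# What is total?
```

Trace:
`b = 1` → b = 1
`total = b - 13` → total = -12
`b = total * 14` → b = -168
`total = b + 3` → total = -165
So total = -165

Answer: -165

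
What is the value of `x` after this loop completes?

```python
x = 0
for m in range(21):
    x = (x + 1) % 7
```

Increment mod 7, 21 times = 0
`x` takes the values: 0 → 1 → 2 → 3 → 4 → 5 → 6 → 0 → 1 → 2 → 3 → 4 → 5 → 6 → 0 → 1 → 2 → 3 → 4 → 5 → 6 → 0

Answer: 0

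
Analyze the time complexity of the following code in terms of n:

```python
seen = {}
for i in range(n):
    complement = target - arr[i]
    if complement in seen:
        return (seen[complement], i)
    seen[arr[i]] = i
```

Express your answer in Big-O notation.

This is Two sum with hash map. Time complexity: O(n).

Answer: O(n)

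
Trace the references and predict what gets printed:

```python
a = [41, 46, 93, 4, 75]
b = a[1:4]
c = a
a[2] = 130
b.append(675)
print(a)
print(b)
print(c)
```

Key concept: slice vs alias.
Step by step:
`a = [41, 46, 93, 4, 75]` → a = [41, 46, 93, 4, 75]
`b = a[1:4]` → b = [46, 93, 4]
`c = a` → c = [41, 46, 93, 4, 75] (same object as a)
`a[2] = 130` → a = [41, 46, 130, 4, 75] (same object as c); c = [41, 46, 130, 4, 75] (same object as a)
`b.append(675)` → b = [46, 93, 4, 675]
`print(a)` → prints [41, 46, 130, 4, 75]
`print(b)` → prints [46, 93, 4, 675]
`print(c)` → prints [41, 46, 130, 4, 75]

Answer:
[41, 46, 130, 4, 75]
[46, 93, 4, 675]
[41, 46, 130, 4, 75]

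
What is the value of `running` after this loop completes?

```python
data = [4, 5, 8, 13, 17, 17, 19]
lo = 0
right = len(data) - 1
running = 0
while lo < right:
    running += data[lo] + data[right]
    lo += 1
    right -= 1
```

Sum of pairs from ends
`running` takes the values: 0 → 23 → 45 → 70

Answer: 70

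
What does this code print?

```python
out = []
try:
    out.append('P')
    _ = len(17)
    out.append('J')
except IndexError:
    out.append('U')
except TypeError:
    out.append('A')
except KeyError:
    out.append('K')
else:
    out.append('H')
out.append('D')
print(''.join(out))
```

Execution trace: 'P' (try body) → 'A' (except TypeError) → 'D' (after the try/except). Output: PAD

Answer: PAD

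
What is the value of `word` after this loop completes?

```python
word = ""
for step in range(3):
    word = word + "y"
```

Repeat 'y' 3 times
`word` takes the values: "" → "y" → "yy" → "yyy"

Answer: "yyy"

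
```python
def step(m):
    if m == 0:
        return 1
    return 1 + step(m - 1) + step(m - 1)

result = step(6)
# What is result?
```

step(m) = 1 + 2·step(m-1), step(0)=1. Closed form: (1+1)·2^6 - 1 = 127.

Answer: 127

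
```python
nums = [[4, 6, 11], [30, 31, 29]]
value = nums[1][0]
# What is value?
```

Trace:
`nums = [[4, 6, 11], [30, 31, 29]]` → nums = [[4, 6, 11], [30, 31, 29]]
`value = nums[1][0]` → value = 30
So value = 30

Answer: 30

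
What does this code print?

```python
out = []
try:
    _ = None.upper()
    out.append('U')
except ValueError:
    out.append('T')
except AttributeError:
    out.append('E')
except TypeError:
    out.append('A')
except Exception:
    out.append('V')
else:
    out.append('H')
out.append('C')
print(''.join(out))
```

Execution trace: 'E' (except AttributeError) → 'C' (after the try/except). Output: EC

Answer: EC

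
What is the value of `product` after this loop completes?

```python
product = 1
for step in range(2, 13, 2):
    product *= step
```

Product of even numbers 2 to 12
`product` takes the values: 1 → 2 → 8 → 48 → 384 → 3840 → 46080

Answer: 46080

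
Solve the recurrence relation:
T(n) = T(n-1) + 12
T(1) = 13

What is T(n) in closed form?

Unrolling: T(n) = T(1) + 12·(n-1) = 13 + 12(n-1) = 12n + 1.

Answer: T(n) = 12n + 1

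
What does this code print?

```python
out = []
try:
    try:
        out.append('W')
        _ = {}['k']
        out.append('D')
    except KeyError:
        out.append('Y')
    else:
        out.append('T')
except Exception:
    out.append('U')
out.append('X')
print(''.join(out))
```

Execution trace: 'W' (inner try body) → 'Y' (inner except KeyError) → 'X' (after the try/except). Output: WYX

Answer: WYX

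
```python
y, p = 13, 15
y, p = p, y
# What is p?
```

Trace:
`y, p = 13, 15` → y = 13; p = 15
`y, p = p, y` → y = 15; p = 13
So p = 13

Answer: 13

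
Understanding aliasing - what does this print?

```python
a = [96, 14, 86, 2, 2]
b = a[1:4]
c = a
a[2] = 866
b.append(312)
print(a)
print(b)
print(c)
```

Key concept: slice vs alias.
Step by step:
`a = [96, 14, 86, 2, 2]` → a = [96, 14, 86, 2, 2]
`b = a[1:4]` → b = [14, 86, 2]
`c = a` → c = [96, 14, 86, 2, 2] (same object as a)
`a[2] = 866` → a = [96, 14, 866, 2, 2] (same object as c); c = [96, 14, 866, 2, 2] (same object as a)
`b.append(312)` → b = [14, 86, 2, 312]
`print(a)` → prints [96, 14, 866, 2, 2]
`print(b)` → prints [14, 86, 2, 312]
`print(c)` → prints [96, 14, 866, 2, 2]

Answer:
[96, 14, 866, 2, 2]
[14, 86, 2, 312]
[96, 14, 866, 2, 2]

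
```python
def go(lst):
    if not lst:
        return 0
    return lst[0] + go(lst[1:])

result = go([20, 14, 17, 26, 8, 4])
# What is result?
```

20 + 14 + 17 + 26 + 8 + 4 + 0 = 89

Answer: 89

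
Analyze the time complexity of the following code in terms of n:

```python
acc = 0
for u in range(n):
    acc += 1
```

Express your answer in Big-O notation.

Each loop level contributes: n. Multiplying the contributions gives O(n).

Answer: O(n)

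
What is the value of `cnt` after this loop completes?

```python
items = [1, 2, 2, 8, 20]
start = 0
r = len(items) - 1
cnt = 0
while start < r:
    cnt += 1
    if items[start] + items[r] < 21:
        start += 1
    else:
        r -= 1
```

Steps to find pair summing to 21
`cnt` takes the values: 0 → 1 → 2 → 3 → 4

Answer: 4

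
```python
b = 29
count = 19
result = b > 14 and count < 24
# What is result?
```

Trace:
`b = 29` → b = 29
`count = 19` → count = 19
`result = b > 14 and count < 24` → result = True
So result = True

Answer: True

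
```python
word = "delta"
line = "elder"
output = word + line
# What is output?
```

Trace:
`word = "delta"` → word = 'delta'
`line = "elder"` → line = 'elder'
`output = word + line` → output = 'deltaelder'
So output = 'deltaelder'

Answer: 'deltaelder'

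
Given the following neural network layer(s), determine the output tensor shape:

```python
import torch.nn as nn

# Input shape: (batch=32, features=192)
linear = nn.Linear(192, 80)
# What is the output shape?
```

Input: (32, 192) -> Output: (32, 80)

Answer: (32, 80)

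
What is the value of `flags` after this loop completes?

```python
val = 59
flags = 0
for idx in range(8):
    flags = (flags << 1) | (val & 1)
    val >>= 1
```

Reverse lowest 8 bits of 59
`flags` takes the values: 0 → 1 → 3 → 6 → 13 → 27 → 55 → 110 → 220

Answer: 220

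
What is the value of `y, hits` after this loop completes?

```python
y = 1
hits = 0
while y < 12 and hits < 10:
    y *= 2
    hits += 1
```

Double until >= 12 or 10 iterations
`y, hits` takes the values: (1, 0) → (2, 0) → (2, 1) → (4, 1) → (4, 2) → (8, 2) → (8, 3) → (16, 3) → (16, 4)

Answer: 16, 4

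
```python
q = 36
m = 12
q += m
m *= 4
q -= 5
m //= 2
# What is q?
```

Trace:
`q = 36` → q = 36
`m = 12` → m = 12
`q += m` → q = 48
`m *= 4` → m = 48
`q -= 5` → q = 43
`m //= 2` → m = 24
So q = 43

Answer: 43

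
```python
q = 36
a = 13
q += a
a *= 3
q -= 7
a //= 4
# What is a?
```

Trace:
`q = 36` → q = 36
`a = 13` → a = 13
`q += a` → q = 49
`a *= 3` → a = 39
`q -= 7` → q = 42
`a //= 4` → a = 9
So a = 9

Answer: 9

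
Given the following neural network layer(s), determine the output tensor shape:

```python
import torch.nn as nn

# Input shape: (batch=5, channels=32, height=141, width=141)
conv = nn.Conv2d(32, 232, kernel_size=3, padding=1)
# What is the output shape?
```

Input: (5, 32, 141, 141) -> Output: (5, 232, 141, 141)

Answer: (5, 232, 141, 141)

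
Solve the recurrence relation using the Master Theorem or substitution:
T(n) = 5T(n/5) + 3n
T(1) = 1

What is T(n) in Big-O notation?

By Master Theorem: a=5, b=5, f(n)=3n. Since log_5(5) = 1 and f(n) = Θ(n^1), Case 2 applies. T(n) = O(n log n).

Answer: O(n log n)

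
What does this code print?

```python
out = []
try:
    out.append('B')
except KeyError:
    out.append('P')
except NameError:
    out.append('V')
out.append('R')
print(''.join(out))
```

Execution trace: 'B' (try body, no exception) → 'R' (after the try/except). Output: BR

Answer: BR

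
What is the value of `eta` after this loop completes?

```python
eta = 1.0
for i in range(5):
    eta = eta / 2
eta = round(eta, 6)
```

Halving LR 5 times: 1 / 2^5
`eta` takes the values: 1.0 → 0.5 → 0.25 → 0.125 → 0.0625 → 0.03125

Answer: 0.03125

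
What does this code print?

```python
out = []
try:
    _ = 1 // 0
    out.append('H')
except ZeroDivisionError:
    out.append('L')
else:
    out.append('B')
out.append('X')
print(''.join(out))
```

Execution trace: 'L' (except ZeroDivisionError) → 'X' (after the try/except). Output: LX

Answer: LX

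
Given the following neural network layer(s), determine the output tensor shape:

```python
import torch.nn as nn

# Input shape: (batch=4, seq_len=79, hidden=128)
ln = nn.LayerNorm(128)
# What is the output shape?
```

Input: (4, 79, 128) -> Output: (4, 79, 128)

Answer: (4, 79, 128)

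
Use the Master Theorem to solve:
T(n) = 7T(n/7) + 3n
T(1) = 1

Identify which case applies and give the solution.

a=7, b=7, f(n)=3n. log_7(7) = 1. Since c=1 = 1, Case 2 applies: T(n) = Θ(n^log_b(a) · log n) = O(n log n).

Answer: O(n log n) - Case 2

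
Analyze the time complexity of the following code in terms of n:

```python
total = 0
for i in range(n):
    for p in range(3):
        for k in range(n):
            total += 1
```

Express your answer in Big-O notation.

Each loop level contributes: n × 1 × n. Multiplying the contributions gives O(n^2).

Answer: O(n^2)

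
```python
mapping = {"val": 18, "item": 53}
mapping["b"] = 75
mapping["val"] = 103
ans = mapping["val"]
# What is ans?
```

Trace:
`mapping = {"val": 18, "item": 53}` → mapping = {'val': 18, 'item': 53}
`mapping["b"] = 75` → mapping = {'val': 18, 'item': 53, 'b': 75}
`mapping["val"] = 103` → mapping = {'val': 103, 'item': 53, 'b': 75}
`ans = mapping["val"]` → ans = 103
So ans = 103

Answer: 103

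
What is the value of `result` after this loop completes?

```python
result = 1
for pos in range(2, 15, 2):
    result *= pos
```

Product of even numbers 2 to 14
`result` takes the values: 1 → 2 → 8 → 48 → 384 → 3840 → 46080 → 645120

Answer: 645120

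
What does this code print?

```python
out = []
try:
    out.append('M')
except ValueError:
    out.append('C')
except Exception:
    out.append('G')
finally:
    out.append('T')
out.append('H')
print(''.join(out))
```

Execution trace: 'M' (try body, no exception) → 'T' (finally) → 'H' (after the try/except). Output: MTH

Answer: MTH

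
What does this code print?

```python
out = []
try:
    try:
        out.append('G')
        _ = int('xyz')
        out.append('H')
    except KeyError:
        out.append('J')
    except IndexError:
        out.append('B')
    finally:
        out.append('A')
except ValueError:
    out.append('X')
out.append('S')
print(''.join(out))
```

Execution trace: 'G' (try body) → 'A' (finally) → 'X' (outer except ValueError) → 'S' (after the try/except). Output: GAXS

Answer: GAXS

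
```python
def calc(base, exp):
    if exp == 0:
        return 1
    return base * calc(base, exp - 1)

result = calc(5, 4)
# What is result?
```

calc(5, 4) = 5 * 5 * 5 * 5 = 625

Answer: 625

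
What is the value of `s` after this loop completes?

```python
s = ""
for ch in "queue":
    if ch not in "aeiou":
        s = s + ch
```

Remove vowels from 'queue'
`s` takes the values: "" → "q"

Answer: "q"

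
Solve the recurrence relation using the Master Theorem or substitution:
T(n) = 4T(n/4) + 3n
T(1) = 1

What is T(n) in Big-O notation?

By Master Theorem: a=4, b=4, f(n)=3n. Since log_4(4) = 1 and f(n) = Θ(n^1), Case 2 applies. T(n) = O(n log n).

Answer: O(n log n)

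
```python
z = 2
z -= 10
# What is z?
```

Trace:
`z = 2` → z = 2
`z -= 10` → z = -8
So z = -8

Answer: -8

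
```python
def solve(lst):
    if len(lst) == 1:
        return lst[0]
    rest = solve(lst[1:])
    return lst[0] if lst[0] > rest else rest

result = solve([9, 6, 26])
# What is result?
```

Recursive max over [9, 6, 26] = 26

Answer: 26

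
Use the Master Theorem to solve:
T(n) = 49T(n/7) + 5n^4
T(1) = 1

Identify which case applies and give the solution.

a=49, b=7, f(n)=5n^4. log_7(49) = 2. Since c=4 > 2 and the regularity condition holds (49(n/7)^4 = (49/7^4)n^4 with 49/7^4 < 1), Case 3 applies: T(n) = Θ(f(n)) = O(n^4).

Answer: O(n^4) - Case 3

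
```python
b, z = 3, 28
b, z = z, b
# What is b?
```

Trace:
`b, z = 3, 28` → b = 3; z = 28
`b, z = z, b` → b = 28; z = 3
So b = 28

Answer: 28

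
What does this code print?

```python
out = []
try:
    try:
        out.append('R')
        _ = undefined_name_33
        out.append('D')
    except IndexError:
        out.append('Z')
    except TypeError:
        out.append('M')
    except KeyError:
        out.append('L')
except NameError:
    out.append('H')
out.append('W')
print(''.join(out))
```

Execution trace: 'R' (try body) → 'H' (outer except NameError) → 'W' (after the try/except). Output: RHW

Answer: RHW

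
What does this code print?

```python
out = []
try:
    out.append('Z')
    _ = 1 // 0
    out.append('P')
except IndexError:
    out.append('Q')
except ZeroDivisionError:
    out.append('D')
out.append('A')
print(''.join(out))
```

Execution trace: 'Z' (try body) → 'D' (except ZeroDivisionError) → 'A' (after the try/except). Output: ZDA

Answer: ZDA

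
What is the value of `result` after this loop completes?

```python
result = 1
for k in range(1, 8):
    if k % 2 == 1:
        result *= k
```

Product of odd numbers 1 to 7
`result` takes the values: 1 → 3 → 15 → 105

Answer: 105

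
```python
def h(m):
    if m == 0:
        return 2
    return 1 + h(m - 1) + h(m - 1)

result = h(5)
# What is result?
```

h(m) = 1 + 2·h(m-1), h(0)=2. Closed form: (2+1)·2^5 - 1 = 95.

Answer: 95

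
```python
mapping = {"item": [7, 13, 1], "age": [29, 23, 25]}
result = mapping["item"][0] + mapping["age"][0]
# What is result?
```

Trace:
`mapping = {"item": [7, 13, 1], "age": [29, 23, 25]}` → mapping = {'item': [7, 13, 1], 'age': [29, 23, 25]}
`result = mapping["item"][0] + mapping["age"][0]` → result = 36
So result = 36

Answer: 36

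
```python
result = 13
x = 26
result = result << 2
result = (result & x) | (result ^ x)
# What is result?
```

Trace:
`result = 13` → result = 13
`x = 26` → x = 26
`result = result << 2` → result = 52
`result = (result & x) | (result ^ x)` → result = 62
So result = 62

Answer: 62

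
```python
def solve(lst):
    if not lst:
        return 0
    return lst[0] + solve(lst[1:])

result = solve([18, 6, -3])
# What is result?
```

18 + 6 + (-3) + 0 = 21

Answer: 21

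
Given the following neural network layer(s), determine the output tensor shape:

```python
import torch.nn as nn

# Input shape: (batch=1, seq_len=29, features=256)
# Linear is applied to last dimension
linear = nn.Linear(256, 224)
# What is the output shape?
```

Input: (1, 29, 256) -> Output: (1, 29, 224)

Answer: (1, 29, 224)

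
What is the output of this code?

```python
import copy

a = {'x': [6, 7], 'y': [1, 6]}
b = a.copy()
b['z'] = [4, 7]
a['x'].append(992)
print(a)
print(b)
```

Key concept: shallow copy of dict with mutable values.
Step by step:
`a = {'x': [6, 7], 'y': [1, 6]}` → a = {'x': [6, 7], 'y': [1, 6]}
`b = a.copy()` → b = {'x': [6, 7], 'y': [1, 6]}
`b['z'] = [4, 7]` → b = {'x': [6, 7], 'y': [1, 6], 'z': [4, 7]}
`a['x'].append(992)` → a = {'x': [6, 7, 992], 'y': [1, 6]}; b = {'x': [6, 7, 992], 'y': [1, 6], 'z': [4, 7]}
`print(a)` → prints {'x': [6, 7, 992], 'y': [1, 6]}
`print(b)` → prints {'x': [6, 7, 992], 'y': [1, 6], 'z': [4, 7]}

Answer:
{'x': [6, 7, 992], 'y': [1, 6]}
{'x': [6, 7, 992], 'y': [1, 6], 'z': [4, 7]}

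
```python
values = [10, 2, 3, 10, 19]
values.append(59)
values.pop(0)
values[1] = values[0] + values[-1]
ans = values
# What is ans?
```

Trace:
`values = [10, 2, 3, 10, 19]` → values = [10, 2, 3, 10, 19]
`values.append(59)` → values = [10, 2, 3, 10, 19, 59]
`values.pop(0)` → values = [2, 3, 10, 19, 59]
`values[1] = values[0] + values[-1]` → values = [2, 61, 10, 19, 59]
`ans = values` → ans = [2, 61, 10, 19, 59]
So ans = [2, 61, 10, 19, 59]

Answer: [2, 61, 10, 19, 59]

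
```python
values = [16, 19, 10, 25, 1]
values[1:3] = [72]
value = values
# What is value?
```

Trace:
`values = [16, 19, 10, 25, 1]` → values = [16, 19, 10, 25, 1]
`values[1:3] = [72]` → values = [16, 72, 25, 1]
`value = values` → value = [16, 72, 25, 1]
So value = [16, 72, 25, 1]

Answer: [16, 72, 25, 1]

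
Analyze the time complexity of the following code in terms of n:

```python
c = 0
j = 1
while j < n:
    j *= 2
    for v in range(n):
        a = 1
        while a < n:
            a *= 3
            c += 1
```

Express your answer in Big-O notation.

Each loop level contributes: log n × n × log n. Multiplying the contributions gives O(n log² n).

Answer: O(n log² n)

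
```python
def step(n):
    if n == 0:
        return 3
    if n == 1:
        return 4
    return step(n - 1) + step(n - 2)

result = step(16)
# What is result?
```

Build up from base cases: step(0)=3, step(1)=4, step(2)=7, step(3)=11, step(4)=18, step(5)=29, step(6)=47, ..., step(16)=5778

Answer: 5778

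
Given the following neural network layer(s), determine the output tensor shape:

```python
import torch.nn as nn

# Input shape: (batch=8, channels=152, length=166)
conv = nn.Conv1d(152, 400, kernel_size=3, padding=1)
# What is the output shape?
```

Input: (8, 152, 166) -> Output: (8, 400, 166)

Answer: (8, 400, 166)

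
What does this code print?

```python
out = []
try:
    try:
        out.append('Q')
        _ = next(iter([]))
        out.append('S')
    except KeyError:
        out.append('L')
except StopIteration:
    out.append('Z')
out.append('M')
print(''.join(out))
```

Execution trace: 'Q' (try body) → 'Z' (outer except StopIteration) → 'M' (after the try/except). Output: QZM

Answer: QZM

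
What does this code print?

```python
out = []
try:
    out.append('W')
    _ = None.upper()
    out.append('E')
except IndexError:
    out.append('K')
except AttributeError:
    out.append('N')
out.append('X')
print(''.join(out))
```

Execution trace: 'W' (try body) → 'N' (except AttributeError) → 'X' (after the try/except). Output: WNX

Answer: WNX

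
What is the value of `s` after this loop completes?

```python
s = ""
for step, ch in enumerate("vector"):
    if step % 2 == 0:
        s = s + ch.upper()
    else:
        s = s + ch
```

Uppercase even positions in 'vector'
`s` takes the values: "" → "V" → "Ve" → "VeC" → "VeCt" → "VeCtO" → "VeCtOr"

Answer: "VeCtOr"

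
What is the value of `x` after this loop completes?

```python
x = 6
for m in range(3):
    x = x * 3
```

Multiply by 3, 3 times: 6 * 3^3 = 162
`x` takes the values: 6 → 18 → 54 → 162

Answer: 162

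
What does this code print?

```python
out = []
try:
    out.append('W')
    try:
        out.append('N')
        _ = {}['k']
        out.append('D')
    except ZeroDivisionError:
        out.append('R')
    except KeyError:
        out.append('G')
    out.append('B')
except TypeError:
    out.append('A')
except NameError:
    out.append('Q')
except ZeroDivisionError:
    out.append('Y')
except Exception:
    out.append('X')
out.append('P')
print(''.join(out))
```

Execution trace: 'W' (try body) → 'N' (inner try body) → 'G' (inner except KeyError) → 'B' (try body, no exception) → 'P' (after the try/except). Output: WNGBP

Answer: WNGBP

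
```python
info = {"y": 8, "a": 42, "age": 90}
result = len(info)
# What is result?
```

Trace:
`info = {"y": 8, "a": 42, "age": 90}` → info = {'y': 8, 'a': 42, 'age': 90}
`result = len(info)` → result = 3
So result = 3

Answer: 3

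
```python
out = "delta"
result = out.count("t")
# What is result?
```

Trace:
`out = "delta"` → out = 'delta'
`result = out.count("t")` → result = 1
So result = 1

Answer: 1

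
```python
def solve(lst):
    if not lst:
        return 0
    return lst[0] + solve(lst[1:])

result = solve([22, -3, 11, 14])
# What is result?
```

22 + (-3) + 11 + 14 + 0 = 44

Answer: 44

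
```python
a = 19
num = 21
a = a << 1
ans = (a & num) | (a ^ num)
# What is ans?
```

Trace:
`a = 19` → a = 19
`num = 21` → num = 21
`a = a << 1` → a = 38
`ans = (a & num) | (a ^ num)` → ans = 55
So ans = 55

Answer: 55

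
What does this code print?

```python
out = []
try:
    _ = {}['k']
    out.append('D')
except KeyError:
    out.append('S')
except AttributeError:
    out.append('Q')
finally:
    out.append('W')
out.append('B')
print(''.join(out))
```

Execution trace: 'S' (except KeyError) → 'W' (finally) → 'B' (after the try/except). Output: SWB

Answer: SWB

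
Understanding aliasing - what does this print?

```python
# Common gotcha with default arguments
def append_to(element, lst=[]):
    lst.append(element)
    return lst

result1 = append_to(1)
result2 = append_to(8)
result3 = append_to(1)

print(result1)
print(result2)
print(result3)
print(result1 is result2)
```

Key concept: mutable default argument gotcha.
Step by step:
`result1 = append_to(1)` → result1 = [1]
`result2 = append_to(8)` → result1 = [1, 8] (same object as result2); result2 = [1, 8] (same object as result1)
`result3 = append_to(1)` → result1 = [1, 8, 1] (same object as result2, result3); result2 = [1, 8, 1] (same object as result1, result3); result3 = [1, 8, 1] (same object as result1, result2)
`print(result1)` → prints [1, 8, 1]
`print(result2)` → prints [1, 8, 1]
`print(result3)` → prints [1, 8, 1]
`print(result1 is result2)` → prints True

Answer:
[1, 8, 1]
[1, 8, 1]
[1, 8, 1]
True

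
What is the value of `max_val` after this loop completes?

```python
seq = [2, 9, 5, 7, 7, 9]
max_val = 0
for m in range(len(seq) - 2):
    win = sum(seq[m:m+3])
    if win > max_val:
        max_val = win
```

Max sum of 3-element window in [2, 9, 5, 7, 7, 9]
`max_val` takes the values: 0 → 16 → 21 → 23

Answer: 23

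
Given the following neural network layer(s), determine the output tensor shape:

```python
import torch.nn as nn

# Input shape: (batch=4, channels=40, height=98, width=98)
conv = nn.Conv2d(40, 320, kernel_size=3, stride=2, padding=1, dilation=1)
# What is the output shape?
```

Input: (4, 40, 98, 98) -> Output: (4, 320, 49, 49)

Answer: (4, 320, 49, 49)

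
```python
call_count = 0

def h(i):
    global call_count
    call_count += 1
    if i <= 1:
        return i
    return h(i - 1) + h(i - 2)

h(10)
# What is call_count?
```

Calls(i) = 1 + Calls(i-1) + Calls(i-2); Calls(0)=Calls(1)=1. For i=10 this gives 177.

Answer: 177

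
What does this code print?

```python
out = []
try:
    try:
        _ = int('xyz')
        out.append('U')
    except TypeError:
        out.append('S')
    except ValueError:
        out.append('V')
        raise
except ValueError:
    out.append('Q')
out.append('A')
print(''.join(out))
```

Execution trace: 'V' (inner except ValueError) → 'Q' (outer except ValueError) → 'A' (after the try/except). Output: VQA

Answer: VQA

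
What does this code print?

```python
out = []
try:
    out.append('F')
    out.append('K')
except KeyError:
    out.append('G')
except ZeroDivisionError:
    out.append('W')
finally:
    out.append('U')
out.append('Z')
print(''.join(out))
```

Execution trace: 'F' (try body) → 'K' (try body, no exception) → 'U' (finally) → 'Z' (after the try/except). Output: FKUZ

Answer: FKUZ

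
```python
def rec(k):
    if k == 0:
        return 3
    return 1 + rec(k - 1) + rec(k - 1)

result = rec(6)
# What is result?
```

rec(k) = 1 + 2·rec(k-1), rec(0)=3. Closed form: (3+1)·2^6 - 1 = 255.

Answer: 255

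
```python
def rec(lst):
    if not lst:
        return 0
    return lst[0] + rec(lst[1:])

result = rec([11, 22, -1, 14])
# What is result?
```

11 + 22 + (-1) + 14 + 0 = 46

Answer: 46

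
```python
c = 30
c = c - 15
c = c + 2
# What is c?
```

Trace:
`c = 30` → c = 30
`c = c - 15` → c = 15
`c = c + 2` → c = 17
So c = 17

Answer: 17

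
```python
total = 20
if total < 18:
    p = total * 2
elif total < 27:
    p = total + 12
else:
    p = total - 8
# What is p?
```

Trace:
`total = 20` → total = 20
`if total < 18: ...` → total < 18 is False, total < 27 is True → p = 32
So p = 32

Answer: 32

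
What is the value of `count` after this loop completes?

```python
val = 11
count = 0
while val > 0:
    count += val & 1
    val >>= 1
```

Count set bits in 11 (binary: 0b1011)
`count` takes the values: 0 → 1 → 2 → 3

Answer: 3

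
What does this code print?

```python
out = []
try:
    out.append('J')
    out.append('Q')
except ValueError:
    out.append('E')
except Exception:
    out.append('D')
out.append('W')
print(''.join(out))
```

Execution trace: 'J' (try body) → 'Q' (try body, no exception) → 'W' (after the try/except). Output: JQW

Answer: JQW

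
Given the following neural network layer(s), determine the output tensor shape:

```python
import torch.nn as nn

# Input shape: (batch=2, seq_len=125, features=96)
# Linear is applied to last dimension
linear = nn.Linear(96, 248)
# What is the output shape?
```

Input: (2, 125, 96) -> Output: (2, 125, 248)

Answer: (2, 125, 248)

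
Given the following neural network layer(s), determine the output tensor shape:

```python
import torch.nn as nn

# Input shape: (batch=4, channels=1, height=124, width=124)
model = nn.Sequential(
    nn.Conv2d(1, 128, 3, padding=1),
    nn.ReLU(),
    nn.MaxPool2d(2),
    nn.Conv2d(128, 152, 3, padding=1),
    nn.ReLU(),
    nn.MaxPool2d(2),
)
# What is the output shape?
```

Input: (4, 1, 124, 124) -> after first Conv2d: (4, 128, 124, 124) -> after first MaxPool2d: (4, 128, 62, 62) -> after second Conv2d: (4, 152, 62, 62) -> Output: (4, 152, 31, 31)

Answer: (4, 152, 31, 31)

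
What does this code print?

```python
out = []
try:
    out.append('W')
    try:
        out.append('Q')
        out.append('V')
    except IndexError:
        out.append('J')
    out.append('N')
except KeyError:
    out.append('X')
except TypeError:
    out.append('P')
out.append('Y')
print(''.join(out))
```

Execution trace: 'W' (try body) → 'Q' (inner try body) → 'V' (inner try body, no exception) → 'N' (try body, no exception) → 'Y' (after the try/except). Output: WQVNY

Answer: WQVNY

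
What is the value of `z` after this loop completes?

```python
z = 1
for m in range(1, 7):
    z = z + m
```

Start at 1, add 1 through 6
`z` takes the values: 1 → 2 → 4 → 7 → 11 → 16 → 22

Answer: 22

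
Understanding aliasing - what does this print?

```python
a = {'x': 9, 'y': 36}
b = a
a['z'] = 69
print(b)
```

Key concept: dict aliasing.
Step by step:
`a = {'x': 9, 'y': 36}` → a = {'x': 9, 'y': 36}
`b = a` → b = {'x': 9, 'y': 36} (same object as a)
`a['z'] = 69` → a = {'x': 9, 'y': 36, 'z': 69} (same object as b); b = {'x': 9, 'y': 36, 'z': 69} (same object as a)
`print(b)` → prints {'x': 9, 'y': 36, 'z': 69}

Answer: {'x': 9, 'y': 36, 'z': 69}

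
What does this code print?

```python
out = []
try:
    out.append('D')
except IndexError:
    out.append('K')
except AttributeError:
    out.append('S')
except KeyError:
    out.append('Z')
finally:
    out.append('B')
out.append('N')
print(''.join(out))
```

Execution trace: 'D' (try body, no exception) → 'B' (finally) → 'N' (after the try/except). Output: DBN

Answer: DBN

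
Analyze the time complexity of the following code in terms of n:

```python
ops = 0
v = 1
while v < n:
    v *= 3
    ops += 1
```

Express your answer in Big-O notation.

Each loop level contributes: log n. Multiplying the contributions gives O(log n).

Answer: O(log n)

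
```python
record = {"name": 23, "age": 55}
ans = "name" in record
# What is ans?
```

Trace:
`record = {"name": 23, "age": 55}` → record = {'name': 23, 'age': 55}
`ans = "name" in record` → ans = True
So ans = True

Answer: True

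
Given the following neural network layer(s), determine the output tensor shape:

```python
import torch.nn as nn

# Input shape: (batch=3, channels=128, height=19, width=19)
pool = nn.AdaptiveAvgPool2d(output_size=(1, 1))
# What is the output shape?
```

Input: (3, 128, 19, 19) -> Output: (3, 128, 1, 1)

Answer: (3, 128, 1, 1)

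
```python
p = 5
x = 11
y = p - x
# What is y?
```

Trace:
`p = 5` → p = 5
`x = 11` → x = 11
`y = p - x` → y = -6
So y = -6

Answer: -6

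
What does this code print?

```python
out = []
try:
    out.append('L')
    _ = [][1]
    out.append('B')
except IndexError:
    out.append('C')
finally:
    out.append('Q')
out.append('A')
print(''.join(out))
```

Execution trace: 'L' (try body) → 'C' (except IndexError) → 'Q' (finally) → 'A' (after the try/except). Output: LCQA

Answer: LCQA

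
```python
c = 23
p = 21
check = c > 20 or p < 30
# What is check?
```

Trace:
`c = 23` → c = 23
`p = 21` → p = 21
`check = c > 20 or p < 30` → check = True
So check = True

Answer: True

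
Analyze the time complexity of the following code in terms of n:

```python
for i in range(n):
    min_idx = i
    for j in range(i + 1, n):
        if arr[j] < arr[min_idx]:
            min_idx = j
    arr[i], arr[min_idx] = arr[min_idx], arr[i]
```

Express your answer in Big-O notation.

This is Selection sort. Time complexity: O(n²).

Answer: O(n²)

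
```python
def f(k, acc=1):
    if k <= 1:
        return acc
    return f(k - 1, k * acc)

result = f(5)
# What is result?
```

Accumulator trace (n, acc): (5, 1) -> (4, 5) -> (3, 20) -> (2, 60) -> (1, 120) -> return 120

Answer: 120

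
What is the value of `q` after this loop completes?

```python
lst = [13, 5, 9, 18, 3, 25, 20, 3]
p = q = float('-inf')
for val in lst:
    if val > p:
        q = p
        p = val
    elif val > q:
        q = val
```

Second largest (with repeats) in [13, 5, 9, 18, 3, 25, 20, 3]
`q` takes the values: -inf → 5 → 9 → 13 → 18 → 20

Answer: 20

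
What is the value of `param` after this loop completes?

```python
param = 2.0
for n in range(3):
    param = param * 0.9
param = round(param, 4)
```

Exponential decay: 2.0 * 0.9^3
`param` takes the values: 2.0 → 1.8 → 1.62 → 1.458

Answer: 1.458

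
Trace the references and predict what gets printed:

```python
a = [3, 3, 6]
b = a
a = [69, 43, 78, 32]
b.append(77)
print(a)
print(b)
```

Key concept: rebinding vs mutation: a is rebound to a new list, b still points at the original.
Step by step:
`a = [3, 3, 6]` → a = [3, 3, 6]
`b = a` → b = [3, 3, 6] (same object as a)
`a = [69, 43, 78, 32]` → a = [69, 43, 78, 32]
`b.append(77)` → b = [3, 3, 6, 77]
`print(a)` → prints [69, 43, 78, 32]
`print(b)` → prints [3, 3, 6, 77]

Answer:
[69, 43, 78, 32]
[3, 3, 6, 77]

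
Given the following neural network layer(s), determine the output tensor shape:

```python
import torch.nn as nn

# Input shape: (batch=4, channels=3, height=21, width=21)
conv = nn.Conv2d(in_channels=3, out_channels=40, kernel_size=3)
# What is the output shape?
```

Input: (4, 3, 21, 21) -> Output: (4, 40, 19, 19)

Answer: (4, 40, 19, 19)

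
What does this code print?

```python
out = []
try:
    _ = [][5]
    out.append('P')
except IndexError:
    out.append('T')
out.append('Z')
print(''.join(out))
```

Execution trace: 'T' (except IndexError) → 'Z' (after the try/except). Output: TZ

Answer: TZ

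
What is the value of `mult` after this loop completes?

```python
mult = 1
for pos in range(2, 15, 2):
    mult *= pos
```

Product of even numbers 2 to 14
`mult` takes the values: 1 → 2 → 8 → 48 → 384 → 3840 → 46080 → 645120

Answer: 645120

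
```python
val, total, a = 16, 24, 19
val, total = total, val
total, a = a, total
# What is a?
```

Trace:
`val, total, a = 16, 24, 19` → val = 16; total = 24; a = 19
`val, total = total, val` → val = 24; total = 16
`total, a = a, total` → total = 19; a = 16
So a = 16

Answer: 16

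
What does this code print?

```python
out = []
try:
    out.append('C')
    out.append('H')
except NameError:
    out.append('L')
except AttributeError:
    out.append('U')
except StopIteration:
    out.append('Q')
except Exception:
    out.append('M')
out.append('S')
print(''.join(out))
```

Execution trace: 'C' (try body) → 'H' (try body, no exception) → 'S' (after the try/except). Output: CHS

Answer: CHS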